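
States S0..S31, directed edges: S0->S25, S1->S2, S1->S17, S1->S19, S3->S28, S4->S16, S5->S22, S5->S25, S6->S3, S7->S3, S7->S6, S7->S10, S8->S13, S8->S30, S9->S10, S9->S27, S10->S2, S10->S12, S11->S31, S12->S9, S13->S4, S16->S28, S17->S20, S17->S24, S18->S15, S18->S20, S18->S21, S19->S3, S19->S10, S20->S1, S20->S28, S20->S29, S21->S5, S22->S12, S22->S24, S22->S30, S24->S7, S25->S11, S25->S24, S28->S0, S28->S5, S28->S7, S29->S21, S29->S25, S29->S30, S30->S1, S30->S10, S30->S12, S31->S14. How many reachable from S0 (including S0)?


BFS from S0:
  layer 0: {S0}
  layer 1: {S25}
  layer 2: {S11, S24}
  layer 3: {S7, S31}
  layer 4: {S3, S6, S10, S14}
  layer 5: {S2, S12, S28}
  layer 6: {S5, S9}
  layer 7: {S22, S27}
  layer 8: {S30}
  layer 9: {S1}
  layer 10: {S17, S19}
  layer 11: {S20}
  layer 12: {S29}
  layer 13: {S21}
Reachable set: {S0, S1, S2, S3, S5, S6, S7, S9, S10, S11, S12, S14, S17, S19, S20, S21, S22, S24, S25, S27, S28, S29, S30, S31}
Count = 24

24


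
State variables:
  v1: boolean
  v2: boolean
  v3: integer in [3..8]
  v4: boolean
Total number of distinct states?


State space = product of domain sizes of all variables.
Domain sizes:
  v1 (boolean): 2
  v2 (boolean): 2
  v3 (integer in [3..8]): 6
  v4 (boolean): 2
Product = 2 * 2 * 6 * 2 = 48

48


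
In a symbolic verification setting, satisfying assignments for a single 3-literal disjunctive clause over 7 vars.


Step 1: Total=2^7=128
Step 2: Unsat when all 3 false: 2^4=16
Step 3: Sat=128-16=112

112


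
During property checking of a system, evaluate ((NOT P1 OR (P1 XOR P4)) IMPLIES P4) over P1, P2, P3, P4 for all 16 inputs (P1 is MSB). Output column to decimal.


Formula: ((NOT P1 OR (P1 XOR P4)) IMPLIES P4) over P1, P2, P3, P4 (16 rows)
Evaluate each row (bits = P1,P2,P3,P4, MSB first):
  row 0 [0000]: ((NOT 0 OR (0 XOR 0)) IMPLIES 0) -> 0
  row 1 [0001]: ((NOT 0 OR (0 XOR 1)) IMPLIES 1) -> 1
  row 2 [0010]: ((NOT 0 OR (0 XOR 0)) IMPLIES 0) -> 0
  row 3 [0011]: ((NOT 0 OR (0 XOR 1)) IMPLIES 1) -> 1
  row 4 [0100]: ((NOT 0 OR (0 XOR 0)) IMPLIES 0) -> 0
  row 5 [0101]: ((NOT 0 OR (0 XOR 1)) IMPLIES 1) -> 1
  row 6 [0110]: ((NOT 0 OR (0 XOR 0)) IMPLIES 0) -> 0
  row 7 [0111]: ((NOT 0 OR (0 XOR 1)) IMPLIES 1) -> 1
  row 8 [1000]: ((NOT 1 OR (1 XOR 0)) IMPLIES 0) -> 0
  row 9 [1001]: ((NOT 1 OR (1 XOR 1)) IMPLIES 1) -> 1
  row 10 [1010]: ((NOT 1 OR (1 XOR 0)) IMPLIES 0) -> 0
  row 11 [1011]: ((NOT 1 OR (1 XOR 1)) IMPLIES 1) -> 1
  row 12 [1100]: ((NOT 1 OR (1 XOR 0)) IMPLIES 0) -> 0
  row 13 [1101]: ((NOT 1 OR (1 XOR 1)) IMPLIES 1) -> 1
  row 14 [1110]: ((NOT 1 OR (1 XOR 0)) IMPLIES 0) -> 0
  row 15 [1111]: ((NOT 1 OR (1 XOR 1)) IMPLIES 1) -> 1
Full result column, 4 rows per line (P1,P2 fixed per line; P3,P4 runs 00..11 left to right):
  rows 0-3 [P1,P2=00]: 0101  = hex 5
  rows 4-7 [P1,P2=01]: 0101  = hex 5
  rows 8-11 [P1,P2=10]: 0101  = hex 5
  rows 12-15 [P1,P2=11]: 0101  = hex 5
Output column (row 0 .. row 15) = 0101010101010101
Output column grouped in 4s = 0101 0101 0101 0101 = 0x5555
Convert to decimal digit by digit (value = value*16 + digit):
  5 -> 5
  5*16 + 5 = 85
  85*16 + 5 = 1365
  1365*16 + 5 = 21845
Decimal = 21845

21845


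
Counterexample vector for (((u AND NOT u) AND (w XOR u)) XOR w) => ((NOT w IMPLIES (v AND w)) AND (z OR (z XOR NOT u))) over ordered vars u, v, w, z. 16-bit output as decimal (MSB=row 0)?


F1 = (((u AND NOT u) AND (w XOR u)) XOR w)
F2 = ((NOT w IMPLIES (v AND w)) AND (z OR (z XOR NOT u)))
Counterexample to F1=>F2 is where F1=1 and F2=0.
Evaluate each row (bits = u,v,w,z, MSB first):
  row 0 [0000]: F1=0 F2=0 -> F1&~F2 -> 0
  row 1 [0001]: F1=0 F2=0 -> F1&~F2 -> 0
  row 2 [0010]: F1=1 F2=1 -> F1&~F2 -> 0
  row 3 [0011]: F1=1 F2=1 -> F1&~F2 -> 0
  row 4 [0100]: F1=0 F2=0 -> F1&~F2 -> 0
  row 5 [0101]: F1=0 F2=0 -> F1&~F2 -> 0
  row 6 [0110]: F1=1 F2=1 -> F1&~F2 -> 0
  row 7 [0111]: F1=1 F2=1 -> F1&~F2 -> 0
  row 8 [1000]: F1=0 F2=0 -> F1&~F2 -> 0
  row 9 [1001]: F1=0 F2=0 -> F1&~F2 -> 0
  row 10 [1010]: F1=1 F2=0 -> F1&~F2 -> 1
  row 11 [1011]: F1=1 F2=1 -> F1&~F2 -> 0
  row 12 [1100]: F1=0 F2=0 -> F1&~F2 -> 0
  row 13 [1101]: F1=0 F2=0 -> F1&~F2 -> 0
  row 14 [1110]: F1=1 F2=0 -> F1&~F2 -> 1
  row 15 [1111]: F1=1 F2=1 -> F1&~F2 -> 0
Full result column, 4 rows per line (u,v fixed per line; w,z runs 00..11 left to right):
  rows 0-3 [u,v=00]: 0000  = hex 0
  rows 4-7 [u,v=01]: 0000  = hex 0
  rows 8-11 [u,v=10]: 0010  = hex 2
  rows 12-15 [u,v=11]: 0010  = hex 2
Counterexample vector (row 0 .. row 15) = 0000000000100010
Output column grouped in 4s = 0000 0000 0010 0010 = 0x0022
Convert to decimal digit by digit (value = value*16 + digit):
  0 -> 0
  0*16 + 0 = 0
  0*16 + 2 = 2
  2*16 + 2 = 34
Decimal = 34

34


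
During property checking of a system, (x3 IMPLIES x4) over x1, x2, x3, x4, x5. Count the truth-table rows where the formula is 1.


Formula: (x3 IMPLIES x4) over 5 vars (32 rows)
Evaluate each row (x1, x2, x3, x4, x5 as bits, MSB first):
  row 0 [00000]: (0 IMPLIES 0) -> 1
  row 1 [00001]: (0 IMPLIES 0) -> 1
  row 2 [00010]: (0 IMPLIES 1) -> 1
  row 3 [00011]: (0 IMPLIES 1) -> 1
  row 4 [00100]: (1 IMPLIES 0) -> 0
  row 5 [00101]: (1 IMPLIES 0) -> 0
  row 6 [00110]: (1 IMPLIES 1) -> 1
  row 7 [00111]: (1 IMPLIES 1) -> 1
  row 8 [01000]: (0 IMPLIES 0) -> 1
  row 9 [01001]: (0 IMPLIES 0) -> 1
  row 10 [01010]: (0 IMPLIES 1) -> 1
  row 11 [01011]: (0 IMPLIES 1) -> 1
  row 12 [01100]: (1 IMPLIES 0) -> 0
  row 13 [01101]: (1 IMPLIES 0) -> 0
  row 14 [01110]: (1 IMPLIES 1) -> 1
  row 15 [01111]: (1 IMPLIES 1) -> 1
  row 16 [10000]: (0 IMPLIES 0) -> 1
  row 17 [10001]: (0 IMPLIES 0) -> 1
  row 18 [10010]: (0 IMPLIES 1) -> 1
  row 19 [10011]: (0 IMPLIES 1) -> 1
  row 20 [10100]: (1 IMPLIES 0) -> 0
  row 21 [10101]: (1 IMPLIES 0) -> 0
  row 22 [10110]: (1 IMPLIES 1) -> 1
  row 23 [10111]: (1 IMPLIES 1) -> 1
  row 24 [11000]: (0 IMPLIES 0) -> 1
  row 25 [11001]: (0 IMPLIES 0) -> 1
  row 26 [11010]: (0 IMPLIES 1) -> 1
  row 27 [11011]: (0 IMPLIES 1) -> 1
  row 28 [11100]: (1 IMPLIES 0) -> 0
  row 29 [11101]: (1 IMPLIES 0) -> 0
  row 30 [11110]: (1 IMPLIES 1) -> 1
  row 31 [11111]: (1 IMPLIES 1) -> 1
Full result column, 8 rows per line (x1,x2 fixed per line; x3,x4,x5 runs 000..111 left to right):
  rows 0-7 [x1,x2=00]: 11110011  (ones: 6)
  rows 8-15 [x1,x2=01]: 11110011  (ones: 6)
  rows 16-23 [x1,x2=10]: 11110011  (ones: 6)
  rows 24-31 [x1,x2=11]: 11110011  (ones: 6)
Count of 1-rows = 6+6+6+6 = 24

24


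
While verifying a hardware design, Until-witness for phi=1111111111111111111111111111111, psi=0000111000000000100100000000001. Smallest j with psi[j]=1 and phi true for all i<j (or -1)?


(phi U psi) at 0: need smallest j with psi[j]=1 and phi[i]=1 for all i in [0,j).
Scan from step 0:
  step 0: phi=1, psi=0 -> continue
  step 1: phi=1, psi=0 -> continue
  step 2: phi=1, psi=0 -> continue
  step 3: phi=1, psi=0 -> continue
  step 4: psi=1 and phi held for [0,4) -> witness found
Witness step = 4

4


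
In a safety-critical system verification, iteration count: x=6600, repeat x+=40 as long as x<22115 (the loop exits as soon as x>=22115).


Step 1: x goes from 6600 toward 22115 by 40; the body runs while x<22115, so iterations = ceil((bound-start)/step)
Step 2: Distance=15515
Step 3: ceil(15515/40)=388

388


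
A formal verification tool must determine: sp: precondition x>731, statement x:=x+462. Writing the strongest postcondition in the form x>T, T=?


Formula: sp(P, x:=E) = exists old_x. (x = E[old_x/x]) AND P[old_x/x] (old_x is the value of x before the assignment; eliminate old_x by solving x = E[old_x/x] for old_x)
Step 1: Precondition P: x>731, i.e. old_x > 731
Step 2: Assignment gives x = old_x + 462, so old_x = x - 462
Step 3: Substitute into P: x - 462 > 731
Step 4: Simplify: x > 731+462 = 1193

1193


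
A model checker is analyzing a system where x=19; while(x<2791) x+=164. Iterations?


Step 1: x goes from 19 toward 2791 by 164; the body runs while x<2791, so iterations = ceil((bound-start)/step)
Step 2: Distance=2772
Step 3: ceil(2772/164)=17

17


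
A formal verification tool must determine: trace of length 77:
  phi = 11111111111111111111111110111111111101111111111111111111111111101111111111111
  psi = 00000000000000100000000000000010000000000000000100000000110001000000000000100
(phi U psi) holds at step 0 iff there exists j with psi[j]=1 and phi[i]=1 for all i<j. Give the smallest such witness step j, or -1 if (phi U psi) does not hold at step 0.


(phi U psi) at 0: need smallest j with psi[j]=1 and phi[i]=1 for all i in [0,j).
Scan from step 0:
  step 0: phi=1, psi=0 -> continue
  step 1: phi=1, psi=0 -> continue
  step 2: phi=1, psi=0 -> continue
  step 3: phi=1, psi=0 -> continue
  step 14: psi=1 and phi held for [0,14) -> witness found
Witness step = 14

14


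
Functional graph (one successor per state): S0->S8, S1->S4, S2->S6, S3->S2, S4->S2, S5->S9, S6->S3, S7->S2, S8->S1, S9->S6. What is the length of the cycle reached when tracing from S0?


Trace from S0 until a state repeats:
  S0 -> S8 -> S1 -> S4 -> S2 -> S6 -> S3 -> S2
S2 first seen at step 4, revisited at step 7.
Cycle length = 7 - 4 = 3

3


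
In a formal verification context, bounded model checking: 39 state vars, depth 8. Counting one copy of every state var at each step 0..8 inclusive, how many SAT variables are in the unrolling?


BMC unrolls to depth k, creating one copy of each state var for steps 0..k.
Step count = 8 + 1 = 9 (steps 0 through 8)
Vars per step = 39
Total = 39 * 9 = 351

351


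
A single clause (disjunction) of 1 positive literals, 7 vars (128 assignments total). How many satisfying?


Step 1: Total=2^7=128
Step 2: Unsat when all 1 false: 2^6=64
Step 3: Sat=128-64=64

64


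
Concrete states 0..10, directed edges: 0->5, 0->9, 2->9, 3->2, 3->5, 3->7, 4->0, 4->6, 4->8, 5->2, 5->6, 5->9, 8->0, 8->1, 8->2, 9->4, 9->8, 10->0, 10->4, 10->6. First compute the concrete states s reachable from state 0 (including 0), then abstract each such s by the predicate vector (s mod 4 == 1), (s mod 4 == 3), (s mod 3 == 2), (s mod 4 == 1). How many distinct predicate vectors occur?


BFS from 0:
Concrete reachable: {0, 1, 2, 4, 5, 6, 8, 9}
Abstract via predicates (s mod 4 == 1), (s mod 4 == 3), (s mod 3 == 2), (s mod 4 == 1):
  (0,0,0,0) <- {0, 4, 6}
  (0,0,1,0) <- {2, 8}
  (1,0,0,1) <- {1, 9}
  (1,0,1,1) <- {5}
Distinct abstract states = 4

4


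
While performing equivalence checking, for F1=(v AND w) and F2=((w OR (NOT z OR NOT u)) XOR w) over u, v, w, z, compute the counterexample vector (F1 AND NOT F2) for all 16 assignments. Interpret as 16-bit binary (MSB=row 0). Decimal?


F1 = (v AND w)
F2 = ((w OR (NOT z OR NOT u)) XOR w)
Counterexample to F1=>F2 is where F1=1 and F2=0.
Evaluate each row (bits = u,v,w,z, MSB first):
  row 0 [0000]: F1=0 F2=1 -> F1&~F2 -> 0
  row 1 [0001]: F1=0 F2=1 -> F1&~F2 -> 0
  row 2 [0010]: F1=0 F2=0 -> F1&~F2 -> 0
  row 3 [0011]: F1=0 F2=0 -> F1&~F2 -> 0
  row 4 [0100]: F1=0 F2=1 -> F1&~F2 -> 0
  row 5 [0101]: F1=0 F2=1 -> F1&~F2 -> 0
  row 6 [0110]: F1=1 F2=0 -> F1&~F2 -> 1
  row 7 [0111]: F1=1 F2=0 -> F1&~F2 -> 1
  row 8 [1000]: F1=0 F2=1 -> F1&~F2 -> 0
  row 9 [1001]: F1=0 F2=0 -> F1&~F2 -> 0
  row 10 [1010]: F1=0 F2=0 -> F1&~F2 -> 0
  row 11 [1011]: F1=0 F2=0 -> F1&~F2 -> 0
  row 12 [1100]: F1=0 F2=1 -> F1&~F2 -> 0
  row 13 [1101]: F1=0 F2=0 -> F1&~F2 -> 0
  row 14 [1110]: F1=1 F2=0 -> F1&~F2 -> 1
  row 15 [1111]: F1=1 F2=0 -> F1&~F2 -> 1
Full result column, 4 rows per line (u,v fixed per line; w,z runs 00..11 left to right):
  rows 0-3 [u,v=00]: 0000  = hex 0
  rows 4-7 [u,v=01]: 0011  = hex 3
  rows 8-11 [u,v=10]: 0000  = hex 0
  rows 12-15 [u,v=11]: 0011  = hex 3
Counterexample vector (row 0 .. row 15) = 0000001100000011
Output column grouped in 4s = 0000 0011 0000 0011 = 0x0303
Convert to decimal digit by digit (value = value*16 + digit):
  0 -> 0
  0*16 + 3 = 3
  3*16 + 0 = 48
  48*16 + 3 = 771
Decimal = 771

771


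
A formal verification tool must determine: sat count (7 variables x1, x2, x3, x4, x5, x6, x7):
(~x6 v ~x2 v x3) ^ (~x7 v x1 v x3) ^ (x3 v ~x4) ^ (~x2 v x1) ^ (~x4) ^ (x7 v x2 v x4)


CNF with 6 clauses over 7 vars (128 assignments).
An assignment satisfies CNF iff every clause has >=1 true literal.
Check each row (bits = x1,x2,x3,x4,x5,x6,x7; clause T/F shown):
  row 0 [0000000]: clauses=TTTTTF -> 0
  row 1 [0000001]: clauses=TFTTTT -> 0
  row 2 [0000010]: clauses=TTTTTF -> 0
  row 3 [0000011]: clauses=TFTTTT -> 0
  row 4 [0000100]: clauses=TTTTTF -> 0
  (every remaining row is evaluated the same way; all 128 results are listed next)
Full result column, 8 rows per line (x1,x2,x3,x4 fixed per line; x5,x6,x7 runs 000..111 left to right):
  rows 0-7 [x1,x2,x3,x4=0000]: 00000000  (ones: 0)
  rows 8-15 [x1,x2,x3,x4=0001]: 00000000  (ones: 0)
  rows 16-23 [x1,x2,x3,x4=0010]: 01010101  (ones: 4)
  rows 24-31 [x1,x2,x3,x4=0011]: 00000000  (ones: 0)
  rows 32-39 [x1,x2,x3,x4=0100]: 00000000  (ones: 0)
  rows 40-47 [x1,x2,x3,x4=0101]: 00000000  (ones: 0)
  rows 48-55 [x1,x2,x3,x4=0110]: 00000000  (ones: 0)
  rows 56-63 [x1,x2,x3,x4=0111]: 00000000  (ones: 0)
  rows 64-71 [x1,x2,x3,x4=1000]: 01010101  (ones: 4)
  rows 72-79 [x1,x2,x3,x4=1001]: 00000000  (ones: 0)
  rows 80-87 [x1,x2,x3,x4=1010]: 01010101  (ones: 4)
  rows 88-95 [x1,x2,x3,x4=1011]: 00000000  (ones: 0)
  rows 96-103 [x1,x2,x3,x4=1100]: 11001100  (ones: 4)
  rows 104-111 [x1,x2,x3,x4=1101]: 00000000  (ones: 0)
  rows 112-119 [x1,x2,x3,x4=1110]: 11111111  (ones: 8)
  rows 120-127 [x1,x2,x3,x4=1111]: 00000000  (ones: 0)
Satisfying assignments = 0+0+4+0+0+0+0+0+4+0+4+0+4+0+8+0 = 24

24


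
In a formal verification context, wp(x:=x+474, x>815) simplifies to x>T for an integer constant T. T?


Formula: wp(x:=E, P) = P[E/x] (substitute E for x in postcondition)
Step 1: Postcondition: x>815
Step 2: Substitute x+474 for x: x+474>815
Step 3: Solve for x: x > 815-474 = 341

341


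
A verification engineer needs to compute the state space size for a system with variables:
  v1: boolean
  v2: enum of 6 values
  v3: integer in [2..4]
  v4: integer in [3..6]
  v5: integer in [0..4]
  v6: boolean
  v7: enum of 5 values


State space = product of domain sizes of all variables.
Domain sizes:
  v1 (boolean): 2
  v2 (enum of 6 values): 6
  v3 (integer in [2..4]): 3
  v4 (integer in [3..6]): 4
  v5 (integer in [0..4]): 5
  v6 (boolean): 2
  v7 (enum of 5 values): 5
Product = 2 * 6 * 3 * 4 * 5 * 2 * 5 = 7200

7200


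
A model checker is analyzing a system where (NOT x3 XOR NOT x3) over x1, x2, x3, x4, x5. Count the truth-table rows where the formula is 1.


Formula: (NOT x3 XOR NOT x3) over 5 vars (32 rows)
Evaluate each row (x1, x2, x3, x4, x5 as bits, MSB first):
  row 0 [00000]: (NOT 0 XOR NOT 0) -> 0
  row 1 [00001]: (NOT 0 XOR NOT 0) -> 0
  row 2 [00010]: (NOT 0 XOR NOT 0) -> 0
  row 3 [00011]: (NOT 0 XOR NOT 0) -> 0
  row 4 [00100]: (NOT 1 XOR NOT 1) -> 0
  row 5 [00101]: (NOT 1 XOR NOT 1) -> 0
  row 6 [00110]: (NOT 1 XOR NOT 1) -> 0
  row 7 [00111]: (NOT 1 XOR NOT 1) -> 0
  row 8 [01000]: (NOT 0 XOR NOT 0) -> 0
  row 9 [01001]: (NOT 0 XOR NOT 0) -> 0
  row 10 [01010]: (NOT 0 XOR NOT 0) -> 0
  row 11 [01011]: (NOT 0 XOR NOT 0) -> 0
  row 12 [01100]: (NOT 1 XOR NOT 1) -> 0
  row 13 [01101]: (NOT 1 XOR NOT 1) -> 0
  row 14 [01110]: (NOT 1 XOR NOT 1) -> 0
  row 15 [01111]: (NOT 1 XOR NOT 1) -> 0
  row 16 [10000]: (NOT 0 XOR NOT 0) -> 0
  row 17 [10001]: (NOT 0 XOR NOT 0) -> 0
  row 18 [10010]: (NOT 0 XOR NOT 0) -> 0
  row 19 [10011]: (NOT 0 XOR NOT 0) -> 0
  row 20 [10100]: (NOT 1 XOR NOT 1) -> 0
  row 21 [10101]: (NOT 1 XOR NOT 1) -> 0
  row 22 [10110]: (NOT 1 XOR NOT 1) -> 0
  row 23 [10111]: (NOT 1 XOR NOT 1) -> 0
  row 24 [11000]: (NOT 0 XOR NOT 0) -> 0
  row 25 [11001]: (NOT 0 XOR NOT 0) -> 0
  row 26 [11010]: (NOT 0 XOR NOT 0) -> 0
  row 27 [11011]: (NOT 0 XOR NOT 0) -> 0
  row 28 [11100]: (NOT 1 XOR NOT 1) -> 0
  row 29 [11101]: (NOT 1 XOR NOT 1) -> 0
  row 30 [11110]: (NOT 1 XOR NOT 1) -> 0
  row 31 [11111]: (NOT 1 XOR NOT 1) -> 0
Full result column, 8 rows per line (x1,x2 fixed per line; x3,x4,x5 runs 000..111 left to right):
  rows 0-7 [x1,x2=00]: 00000000  (ones: 0)
  rows 8-15 [x1,x2=01]: 00000000  (ones: 0)
  rows 16-23 [x1,x2=10]: 00000000  (ones: 0)
  rows 24-31 [x1,x2=11]: 00000000  (ones: 0)
Count of 1-rows = 0+0+0+0 = 0

0


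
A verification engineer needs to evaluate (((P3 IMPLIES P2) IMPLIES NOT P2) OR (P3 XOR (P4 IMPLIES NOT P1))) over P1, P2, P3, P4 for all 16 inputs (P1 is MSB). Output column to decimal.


Formula: (((P3 IMPLIES P2) IMPLIES NOT P2) OR (P3 XOR (P4 IMPLIES NOT P1))) over P1, P2, P3, P4 (16 rows)
Evaluate each row (bits = P1,P2,P3,P4, MSB first):
  row 0 [0000]: (((0 IMPLIES 0) IMPLIES NOT 0) OR (0 XOR (0 IMPLIES NOT 0))) -> 1
  row 1 [0001]: (((0 IMPLIES 0) IMPLIES NOT 0) OR (0 XOR (1 IMPLIES NOT 0))) -> 1
  row 2 [0010]: (((1 IMPLIES 0) IMPLIES NOT 0) OR (1 XOR (0 IMPLIES NOT 0))) -> 1
  row 3 [0011]: (((1 IMPLIES 0) IMPLIES NOT 0) OR (1 XOR (1 IMPLIES NOT 0))) -> 1
  row 4 [0100]: (((0 IMPLIES 1) IMPLIES NOT 1) OR (0 XOR (0 IMPLIES NOT 0))) -> 1
  row 5 [0101]: (((0 IMPLIES 1) IMPLIES NOT 1) OR (0 XOR (1 IMPLIES NOT 0))) -> 1
  row 6 [0110]: (((1 IMPLIES 1) IMPLIES NOT 1) OR (1 XOR (0 IMPLIES NOT 0))) -> 0
  row 7 [0111]: (((1 IMPLIES 1) IMPLIES NOT 1) OR (1 XOR (1 IMPLIES NOT 0))) -> 0
  row 8 [1000]: (((0 IMPLIES 0) IMPLIES NOT 0) OR (0 XOR (0 IMPLIES NOT 1))) -> 1
  row 9 [1001]: (((0 IMPLIES 0) IMPLIES NOT 0) OR (0 XOR (1 IMPLIES NOT 1))) -> 1
  row 10 [1010]: (((1 IMPLIES 0) IMPLIES NOT 0) OR (1 XOR (0 IMPLIES NOT 1))) -> 1
  row 11 [1011]: (((1 IMPLIES 0) IMPLIES NOT 0) OR (1 XOR (1 IMPLIES NOT 1))) -> 1
  row 12 [1100]: (((0 IMPLIES 1) IMPLIES NOT 1) OR (0 XOR (0 IMPLIES NOT 1))) -> 1
  row 13 [1101]: (((0 IMPLIES 1) IMPLIES NOT 1) OR (0 XOR (1 IMPLIES NOT 1))) -> 0
  row 14 [1110]: (((1 IMPLIES 1) IMPLIES NOT 1) OR (1 XOR (0 IMPLIES NOT 1))) -> 0
  row 15 [1111]: (((1 IMPLIES 1) IMPLIES NOT 1) OR (1 XOR (1 IMPLIES NOT 1))) -> 1
Full result column, 4 rows per line (P1,P2 fixed per line; P3,P4 runs 00..11 left to right):
  rows 0-3 [P1,P2=00]: 1111  = hex F
  rows 4-7 [P1,P2=01]: 1100  = hex C
  rows 8-11 [P1,P2=10]: 1111  = hex F
  rows 12-15 [P1,P2=11]: 1001  = hex 9
Output column (row 0 .. row 15) = 1111110011111001
Output column grouped in 4s = 1111 1100 1111 1001 = 0xFCF9
Convert to decimal digit by digit (value = value*16 + digit):
  F -> 15
  15*16 + 12 (C) = 252
  252*16 + 15 (F) = 4047
  4047*16 + 9 = 64761
Decimal = 64761

64761


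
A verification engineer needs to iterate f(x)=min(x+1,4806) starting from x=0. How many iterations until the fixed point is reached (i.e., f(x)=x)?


Step 1: x=0, cap=4806, increment=1
Step 2: x grows by 1 each step until capped at 4806; fixed point is x=4806
Step 3: iterations = ceil(4806/1) = 4806

4806


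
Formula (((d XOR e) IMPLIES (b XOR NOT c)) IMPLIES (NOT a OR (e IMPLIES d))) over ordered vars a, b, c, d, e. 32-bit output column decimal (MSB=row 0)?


Formula: (((d XOR e) IMPLIES (b XOR NOT c)) IMPLIES (NOT a OR (e IMPLIES d))) over a, b, c, d, e (32 rows)
Evaluate each row (bits = a,b,c,d,e, MSB first):
  row 0 [00000]: (((0 XOR 0) IMPLIES (0 XOR NOT 0)) IMPLIES (NOT 0 OR (0 IMPLIES 0))) -> 1
  row 1 [00001]: (((0 XOR 1) IMPLIES (0 XOR NOT 0)) IMPLIES (NOT 0 OR (1 IMPLIES 0))) -> 1
  row 2 [00010]: (((1 XOR 0) IMPLIES (0 XOR NOT 0)) IMPLIES (NOT 0 OR (0 IMPLIES 1))) -> 1
  row 3 [00011]: (((1 XOR 1) IMPLIES (0 XOR NOT 0)) IMPLIES (NOT 0 OR (1 IMPLIES 1))) -> 1
  row 4 [00100]: (((0 XOR 0) IMPLIES (0 XOR NOT 1)) IMPLIES (NOT 0 OR (0 IMPLIES 0))) -> 1
  row 5 [00101]: (((0 XOR 1) IMPLIES (0 XOR NOT 1)) IMPLIES (NOT 0 OR (1 IMPLIES 0))) -> 1
  row 6 [00110]: (((1 XOR 0) IMPLIES (0 XOR NOT 1)) IMPLIES (NOT 0 OR (0 IMPLIES 1))) -> 1
  row 7 [00111]: (((1 XOR 1) IMPLIES (0 XOR NOT 1)) IMPLIES (NOT 0 OR (1 IMPLIES 1))) -> 1
  row 8 [01000]: (((0 XOR 0) IMPLIES (1 XOR NOT 0)) IMPLIES (NOT 0 OR (0 IMPLIES 0))) -> 1
  row 9 [01001]: (((0 XOR 1) IMPLIES (1 XOR NOT 0)) IMPLIES (NOT 0 OR (1 IMPLIES 0))) -> 1
  row 10 [01010]: (((1 XOR 0) IMPLIES (1 XOR NOT 0)) IMPLIES (NOT 0 OR (0 IMPLIES 1))) -> 1
  row 11 [01011]: (((1 XOR 1) IMPLIES (1 XOR NOT 0)) IMPLIES (NOT 0 OR (1 IMPLIES 1))) -> 1
  row 12 [01100]: (((0 XOR 0) IMPLIES (1 XOR NOT 1)) IMPLIES (NOT 0 OR (0 IMPLIES 0))) -> 1
  row 13 [01101]: (((0 XOR 1) IMPLIES (1 XOR NOT 1)) IMPLIES (NOT 0 OR (1 IMPLIES 0))) -> 1
  row 14 [01110]: (((1 XOR 0) IMPLIES (1 XOR NOT 1)) IMPLIES (NOT 0 OR (0 IMPLIES 1))) -> 1
  row 15 [01111]: (((1 XOR 1) IMPLIES (1 XOR NOT 1)) IMPLIES (NOT 0 OR (1 IMPLIES 1))) -> 1
  row 16 [10000]: (((0 XOR 0) IMPLIES (0 XOR NOT 0)) IMPLIES (NOT 1 OR (0 IMPLIES 0))) -> 1
  row 17 [10001]: (((0 XOR 1) IMPLIES (0 XOR NOT 0)) IMPLIES (NOT 1 OR (1 IMPLIES 0))) -> 0
  row 18 [10010]: (((1 XOR 0) IMPLIES (0 XOR NOT 0)) IMPLIES (NOT 1 OR (0 IMPLIES 1))) -> 1
  row 19 [10011]: (((1 XOR 1) IMPLIES (0 XOR NOT 0)) IMPLIES (NOT 1 OR (1 IMPLIES 1))) -> 1
  row 20 [10100]: (((0 XOR 0) IMPLIES (0 XOR NOT 1)) IMPLIES (NOT 1 OR (0 IMPLIES 0))) -> 1
  row 21 [10101]: (((0 XOR 1) IMPLIES (0 XOR NOT 1)) IMPLIES (NOT 1 OR (1 IMPLIES 0))) -> 1
  row 22 [10110]: (((1 XOR 0) IMPLIES (0 XOR NOT 1)) IMPLIES (NOT 1 OR (0 IMPLIES 1))) -> 1
  row 23 [10111]: (((1 XOR 1) IMPLIES (0 XOR NOT 1)) IMPLIES (NOT 1 OR (1 IMPLIES 1))) -> 1
  row 24 [11000]: (((0 XOR 0) IMPLIES (1 XOR NOT 0)) IMPLIES (NOT 1 OR (0 IMPLIES 0))) -> 1
  row 25 [11001]: (((0 XOR 1) IMPLIES (1 XOR NOT 0)) IMPLIES (NOT 1 OR (1 IMPLIES 0))) -> 1
  row 26 [11010]: (((1 XOR 0) IMPLIES (1 XOR NOT 0)) IMPLIES (NOT 1 OR (0 IMPLIES 1))) -> 1
  row 27 [11011]: (((1 XOR 1) IMPLIES (1 XOR NOT 0)) IMPLIES (NOT 1 OR (1 IMPLIES 1))) -> 1
  row 28 [11100]: (((0 XOR 0) IMPLIES (1 XOR NOT 1)) IMPLIES (NOT 1 OR (0 IMPLIES 0))) -> 1
  row 29 [11101]: (((0 XOR 1) IMPLIES (1 XOR NOT 1)) IMPLIES (NOT 1 OR (1 IMPLIES 0))) -> 0
  row 30 [11110]: (((1 XOR 0) IMPLIES (1 XOR NOT 1)) IMPLIES (NOT 1 OR (0 IMPLIES 1))) -> 1
  row 31 [11111]: (((1 XOR 1) IMPLIES (1 XOR NOT 1)) IMPLIES (NOT 1 OR (1 IMPLIES 1))) -> 1
Full result column, 4 rows per line (a,b,c fixed per line; d,e runs 00..11 left to right):
  rows 0-3 [a,b,c=000]: 1111  = hex F
  rows 4-7 [a,b,c=001]: 1111  = hex F
  rows 8-11 [a,b,c=010]: 1111  = hex F
  rows 12-15 [a,b,c=011]: 1111  = hex F
  rows 16-19 [a,b,c=100]: 1011  = hex B
  rows 20-23 [a,b,c=101]: 1111  = hex F
  rows 24-27 [a,b,c=110]: 1111  = hex F
  rows 28-31 [a,b,c=111]: 1011  = hex B
Output column (row 0 .. row 31) = 11111111111111111011111111111011
Output column grouped in 4s = 1111 1111 1111 1111 1011 1111 1111 1011 = 0xFFFFBFFB
Convert to decimal digit by digit (value = value*16 + digit):
  F -> 15
  15*16 + 15 (F) = 255
  255*16 + 15 (F) = 4095
  4095*16 + 15 (F) = 65535
  65535*16 + 11 (B) = 1048571
  1048571*16 + 15 (F) = 16777151
  16777151*16 + 15 (F) = 268434431
  268434431*16 + 11 (B) = 4294950907
Decimal = 4294950907

4294950907


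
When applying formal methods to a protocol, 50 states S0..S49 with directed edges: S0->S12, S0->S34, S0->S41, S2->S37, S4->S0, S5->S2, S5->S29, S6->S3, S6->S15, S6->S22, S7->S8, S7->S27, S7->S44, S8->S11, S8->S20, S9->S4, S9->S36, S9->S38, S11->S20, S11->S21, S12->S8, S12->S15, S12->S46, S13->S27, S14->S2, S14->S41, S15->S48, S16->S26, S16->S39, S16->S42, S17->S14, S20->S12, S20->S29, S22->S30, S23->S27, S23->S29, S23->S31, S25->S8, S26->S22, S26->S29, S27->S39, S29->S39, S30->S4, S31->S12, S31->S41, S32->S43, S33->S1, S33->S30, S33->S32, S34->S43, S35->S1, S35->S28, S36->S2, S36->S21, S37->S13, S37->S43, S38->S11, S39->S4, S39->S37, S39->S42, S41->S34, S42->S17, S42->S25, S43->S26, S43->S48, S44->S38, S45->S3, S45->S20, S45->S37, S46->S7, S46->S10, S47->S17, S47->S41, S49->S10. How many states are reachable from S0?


BFS from S0:
  layer 0: {S0}
  layer 1: {S12, S34, S41}
  layer 2: {S8, S15, S43, S46}
  layer 3: {S7, S10, S11, S20, S26, S48}
  layer 4: {S21, S22, S27, S29, S44}
  layer 5: {S30, S38, S39}
  layer 6: {S4, S37, S42}
  layer 7: {S13, S17, S25}
  layer 8: {S14}
  layer 9: {S2}
Reachable set: {S0, S2, S4, S7, S8, S10, S11, S12, S13, S14, S15, S17, S20, S21, S22, S25, S26, S27, S29, S30, S34, S37, S38, S39, S41, S42, S43, S44, S46, S48}
Count = 30

30


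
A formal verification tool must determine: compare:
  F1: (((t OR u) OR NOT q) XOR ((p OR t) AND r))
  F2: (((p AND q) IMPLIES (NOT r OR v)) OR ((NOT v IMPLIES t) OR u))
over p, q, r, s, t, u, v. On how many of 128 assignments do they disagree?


F1 = (((t OR u) OR NOT q) XOR ((p OR t) AND r))
F2 = (((p AND q) IMPLIES (NOT r OR v)) OR ((NOT v IMPLIES t) OR u))
Evaluate both on each of 128 rows (bits = p,q,r,s,t,u,v):
  row 0 [0000000]: F1=1 F2=1 -> 0
  row 1 [0000001]: F1=1 F2=1 -> 0
  row 2 [0000010]: F1=1 F2=1 -> 0
  row 3 [0000011]: F1=1 F2=1 -> 0
  row 4 [0000100]: F1=1 F2=1 -> 0
  (every remaining row is evaluated the same way; all 128 results are listed next)
Full result column, 8 rows per line (p,q,r,s fixed per line; t,u,v runs 000..111 left to right):
  rows 0-7 [p,q,r,s=0000]: 00000000  (ones: 0)
  rows 8-15 [p,q,r,s=0001]: 00000000  (ones: 0)
  rows 16-23 [p,q,r,s=0010]: 00001111  (ones: 4)
  rows 24-31 [p,q,r,s=0011]: 00001111  (ones: 4)
  rows 32-39 [p,q,r,s=0100]: 11000000  (ones: 2)
  rows 40-47 [p,q,r,s=0101]: 11000000  (ones: 2)
  rows 48-55 [p,q,r,s=0110]: 11001111  (ones: 6)
  rows 56-63 [p,q,r,s=0111]: 11001111  (ones: 6)
  rows 64-71 [p,q,r,s=1000]: 00000000  (ones: 0)
  rows 72-79 [p,q,r,s=1001]: 00000000  (ones: 0)
  rows 80-87 [p,q,r,s=1010]: 11111111  (ones: 8)
  rows 88-95 [p,q,r,s=1011]: 11111111  (ones: 8)
  rows 96-103 [p,q,r,s=1100]: 11000000  (ones: 2)
  rows 104-111 [p,q,r,s=1101]: 11000000  (ones: 2)
  rows 112-119 [p,q,r,s=1110]: 10111111  (ones: 7)
  rows 120-127 [p,q,r,s=1111]: 10111111  (ones: 7)
Disagreements = 0+0+4+4+2+2+6+6+0+0+8+8+2+2+7+7 = 58

58


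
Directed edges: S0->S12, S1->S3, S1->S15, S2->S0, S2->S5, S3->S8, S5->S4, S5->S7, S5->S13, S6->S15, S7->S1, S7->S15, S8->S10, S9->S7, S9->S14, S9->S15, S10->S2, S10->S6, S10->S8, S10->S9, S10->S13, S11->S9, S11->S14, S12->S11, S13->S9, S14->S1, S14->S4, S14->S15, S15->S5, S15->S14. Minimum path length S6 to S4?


BFS layer-by-layer from S6:
  dist 0: {S6}
  dist 1: {S15}
  dist 2: {S5, S14}
  dist 3: {S1, S4, S7, S13}
  -> S4 reached at distance 3
Shortest path length = 3

3


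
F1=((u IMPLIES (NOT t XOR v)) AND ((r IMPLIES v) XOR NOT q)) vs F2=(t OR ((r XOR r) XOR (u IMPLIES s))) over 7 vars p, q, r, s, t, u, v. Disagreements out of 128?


F1 = ((u IMPLIES (NOT t XOR v)) AND ((r IMPLIES v) XOR NOT q))
F2 = (t OR ((r XOR r) XOR (u IMPLIES s)))
Evaluate both on each of 128 rows (bits = p,q,r,s,t,u,v):
  row 0 [0000000]: F1=0 F2=1 (differ) -> 1
  row 1 [0000001]: F1=0 F2=1 (differ) -> 1
  row 2 [0000010]: F1=0 F2=0 -> 0
  row 3 [0000011]: F1=0 F2=0 -> 0
  row 4 [0000100]: F1=0 F2=1 (differ) -> 1
  (every remaining row is evaluated the same way; all 128 results are listed next)
Full result column, 8 rows per line (p,q,r,s fixed per line; t,u,v runs 000..111 left to right):
  rows 0-7 [p,q,r,s=0000]: 11001111  (ones: 6)
  rows 8-15 [p,q,r,s=0001]: 11111111  (ones: 8)
  rows 16-23 [p,q,r,s=0010]: 01100111  (ones: 5)
  rows 24-31 [p,q,r,s=0011]: 01010111  (ones: 5)
  rows 32-39 [p,q,r,s=0100]: 00100010  (ones: 2)
  rows 40-47 [p,q,r,s=0101]: 00010010  (ones: 2)
  rows 48-55 [p,q,r,s=0110]: 10001010  (ones: 3)
  rows 56-63 [p,q,r,s=0111]: 10111010  (ones: 5)
  rows 64-71 [p,q,r,s=1000]: 11001111  (ones: 6)
  rows 72-79 [p,q,r,s=1001]: 11111111  (ones: 8)
  rows 80-87 [p,q,r,s=1010]: 01100111  (ones: 5)
  rows 88-95 [p,q,r,s=1011]: 01010111  (ones: 5)
  rows 96-103 [p,q,r,s=1100]: 00100010  (ones: 2)
  rows 104-111 [p,q,r,s=1101]: 00010010  (ones: 2)
  rows 112-119 [p,q,r,s=1110]: 10001010  (ones: 3)
  rows 120-127 [p,q,r,s=1111]: 10111010  (ones: 5)
Disagreements = 6+8+5+5+2+2+3+5+6+8+5+5+2+2+3+5 = 72

72


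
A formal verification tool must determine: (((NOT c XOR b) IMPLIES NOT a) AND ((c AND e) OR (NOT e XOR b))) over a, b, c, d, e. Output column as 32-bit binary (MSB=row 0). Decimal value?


Formula: (((NOT c XOR b) IMPLIES NOT a) AND ((c AND e) OR (NOT e XOR b))) over a, b, c, d, e (32 rows)
Evaluate each row (bits = a,b,c,d,e, MSB first):
  row 0 [00000]: (((NOT 0 XOR 0) IMPLIES NOT 0) AND ((0 AND 0) OR (NOT 0 XOR 0))) -> 1
  row 1 [00001]: (((NOT 0 XOR 0) IMPLIES NOT 0) AND ((0 AND 1) OR (NOT 1 XOR 0))) -> 0
  row 2 [00010]: (((NOT 0 XOR 0) IMPLIES NOT 0) AND ((0 AND 0) OR (NOT 0 XOR 0))) -> 1
  row 3 [00011]: (((NOT 0 XOR 0) IMPLIES NOT 0) AND ((0 AND 1) OR (NOT 1 XOR 0))) -> 0
  row 4 [00100]: (((NOT 1 XOR 0) IMPLIES NOT 0) AND ((1 AND 0) OR (NOT 0 XOR 0))) -> 1
  row 5 [00101]: (((NOT 1 XOR 0) IMPLIES NOT 0) AND ((1 AND 1) OR (NOT 1 XOR 0))) -> 1
  row 6 [00110]: (((NOT 1 XOR 0) IMPLIES NOT 0) AND ((1 AND 0) OR (NOT 0 XOR 0))) -> 1
  row 7 [00111]: (((NOT 1 XOR 0) IMPLIES NOT 0) AND ((1 AND 1) OR (NOT 1 XOR 0))) -> 1
  row 8 [01000]: (((NOT 0 XOR 1) IMPLIES NOT 0) AND ((0 AND 0) OR (NOT 0 XOR 1))) -> 0
  row 9 [01001]: (((NOT 0 XOR 1) IMPLIES NOT 0) AND ((0 AND 1) OR (NOT 1 XOR 1))) -> 1
  row 10 [01010]: (((NOT 0 XOR 1) IMPLIES NOT 0) AND ((0 AND 0) OR (NOT 0 XOR 1))) -> 0
  row 11 [01011]: (((NOT 0 XOR 1) IMPLIES NOT 0) AND ((0 AND 1) OR (NOT 1 XOR 1))) -> 1
  row 12 [01100]: (((NOT 1 XOR 1) IMPLIES NOT 0) AND ((1 AND 0) OR (NOT 0 XOR 1))) -> 0
  row 13 [01101]: (((NOT 1 XOR 1) IMPLIES NOT 0) AND ((1 AND 1) OR (NOT 1 XOR 1))) -> 1
  row 14 [01110]: (((NOT 1 XOR 1) IMPLIES NOT 0) AND ((1 AND 0) OR (NOT 0 XOR 1))) -> 0
  row 15 [01111]: (((NOT 1 XOR 1) IMPLIES NOT 0) AND ((1 AND 1) OR (NOT 1 XOR 1))) -> 1
  row 16 [10000]: (((NOT 0 XOR 0) IMPLIES NOT 1) AND ((0 AND 0) OR (NOT 0 XOR 0))) -> 0
  row 17 [10001]: (((NOT 0 XOR 0) IMPLIES NOT 1) AND ((0 AND 1) OR (NOT 1 XOR 0))) -> 0
  row 18 [10010]: (((NOT 0 XOR 0) IMPLIES NOT 1) AND ((0 AND 0) OR (NOT 0 XOR 0))) -> 0
  row 19 [10011]: (((NOT 0 XOR 0) IMPLIES NOT 1) AND ((0 AND 1) OR (NOT 1 XOR 0))) -> 0
  row 20 [10100]: (((NOT 1 XOR 0) IMPLIES NOT 1) AND ((1 AND 0) OR (NOT 0 XOR 0))) -> 1
  row 21 [10101]: (((NOT 1 XOR 0) IMPLIES NOT 1) AND ((1 AND 1) OR (NOT 1 XOR 0))) -> 1
  row 22 [10110]: (((NOT 1 XOR 0) IMPLIES NOT 1) AND ((1 AND 0) OR (NOT 0 XOR 0))) -> 1
  row 23 [10111]: (((NOT 1 XOR 0) IMPLIES NOT 1) AND ((1 AND 1) OR (NOT 1 XOR 0))) -> 1
  row 24 [11000]: (((NOT 0 XOR 1) IMPLIES NOT 1) AND ((0 AND 0) OR (NOT 0 XOR 1))) -> 0
  row 25 [11001]: (((NOT 0 XOR 1) IMPLIES NOT 1) AND ((0 AND 1) OR (NOT 1 XOR 1))) -> 1
  row 26 [11010]: (((NOT 0 XOR 1) IMPLIES NOT 1) AND ((0 AND 0) OR (NOT 0 XOR 1))) -> 0
  row 27 [11011]: (((NOT 0 XOR 1) IMPLIES NOT 1) AND ((0 AND 1) OR (NOT 1 XOR 1))) -> 1
  row 28 [11100]: (((NOT 1 XOR 1) IMPLIES NOT 1) AND ((1 AND 0) OR (NOT 0 XOR 1))) -> 0
  row 29 [11101]: (((NOT 1 XOR 1) IMPLIES NOT 1) AND ((1 AND 1) OR (NOT 1 XOR 1))) -> 0
  row 30 [11110]: (((NOT 1 XOR 1) IMPLIES NOT 1) AND ((1 AND 0) OR (NOT 0 XOR 1))) -> 0
  row 31 [11111]: (((NOT 1 XOR 1) IMPLIES NOT 1) AND ((1 AND 1) OR (NOT 1 XOR 1))) -> 0
Full result column, 4 rows per line (a,b,c fixed per line; d,e runs 00..11 left to right):
  rows 0-3 [a,b,c=000]: 1010  = hex A
  rows 4-7 [a,b,c=001]: 1111  = hex F
  rows 8-11 [a,b,c=010]: 0101  = hex 5
  rows 12-15 [a,b,c=011]: 0101  = hex 5
  rows 16-19 [a,b,c=100]: 0000  = hex 0
  rows 20-23 [a,b,c=101]: 1111  = hex F
  rows 24-27 [a,b,c=110]: 0101  = hex 5
  rows 28-31 [a,b,c=111]: 0000  = hex 0
Output column (row 0 .. row 31) = 10101111010101010000111101010000
Output column grouped in 4s = 1010 1111 0101 0101 0000 1111 0101 0000 = 0xAF550F50
Convert to decimal digit by digit (value = value*16 + digit):
  A -> 10
  10*16 + 15 (F) = 175
  175*16 + 5 = 2805
  2805*16 + 5 = 44885
  44885*16 + 0 = 718160
  718160*16 + 15 (F) = 11490575
  11490575*16 + 5 = 183849205
  183849205*16 + 0 = 2941587280
Decimal = 2941587280

2941587280


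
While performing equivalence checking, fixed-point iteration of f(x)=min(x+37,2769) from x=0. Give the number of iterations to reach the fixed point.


Step 1: x=0, cap=2769, increment=37
Step 2: x grows by 37 each step until capped at 2769; fixed point is x=2769
Step 3: iterations = ceil(2769/37) = 75

75


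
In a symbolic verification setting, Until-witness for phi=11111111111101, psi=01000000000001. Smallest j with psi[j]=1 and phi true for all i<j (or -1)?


(phi U psi) at 0: need smallest j with psi[j]=1 and phi[i]=1 for all i in [0,j).
Scan from step 0:
  step 0: phi=1, psi=0 -> continue
  step 1: psi=1 and phi held for [0,1) -> witness found
Witness step = 1

1


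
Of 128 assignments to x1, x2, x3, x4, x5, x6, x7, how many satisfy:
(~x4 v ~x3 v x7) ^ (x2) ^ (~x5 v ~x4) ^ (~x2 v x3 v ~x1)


CNF with 4 clauses over 7 vars (128 assignments).
An assignment satisfies CNF iff every clause has >=1 true literal.
Check each row (bits = x1,x2,x3,x4,x5,x6,x7; clause T/F shown):
  row 0 [0000000]: clauses=TFTT -> 0
  row 1 [0000001]: clauses=TFTT -> 0
  row 2 [0000010]: clauses=TFTT -> 0
  row 3 [0000011]: clauses=TFTT -> 0
  row 4 [0000100]: clauses=TFTT -> 0
  (every remaining row is evaluated the same way; all 128 results are listed next)
Full result column, 8 rows per line (x1,x2,x3,x4 fixed per line; x5,x6,x7 runs 000..111 left to right):
  rows 0-7 [x1,x2,x3,x4=0000]: 00000000  (ones: 0)
  rows 8-15 [x1,x2,x3,x4=0001]: 00000000  (ones: 0)
  rows 16-23 [x1,x2,x3,x4=0010]: 00000000  (ones: 0)
  rows 24-31 [x1,x2,x3,x4=0011]: 00000000  (ones: 0)
  rows 32-39 [x1,x2,x3,x4=0100]: 11111111  (ones: 8)
  rows 40-47 [x1,x2,x3,x4=0101]: 11110000  (ones: 4)
  rows 48-55 [x1,x2,x3,x4=0110]: 11111111  (ones: 8)
  rows 56-63 [x1,x2,x3,x4=0111]: 01010000  (ones: 2)
  rows 64-71 [x1,x2,x3,x4=1000]: 00000000  (ones: 0)
  rows 72-79 [x1,x2,x3,x4=1001]: 00000000  (ones: 0)
  rows 80-87 [x1,x2,x3,x4=1010]: 00000000  (ones: 0)
  rows 88-95 [x1,x2,x3,x4=1011]: 00000000  (ones: 0)
  rows 96-103 [x1,x2,x3,x4=1100]: 00000000  (ones: 0)
  rows 104-111 [x1,x2,x3,x4=1101]: 00000000  (ones: 0)
  rows 112-119 [x1,x2,x3,x4=1110]: 11111111  (ones: 8)
  rows 120-127 [x1,x2,x3,x4=1111]: 01010000  (ones: 2)
Satisfying assignments = 0+0+0+0+8+4+8+2+0+0+0+0+0+0+8+2 = 32

32


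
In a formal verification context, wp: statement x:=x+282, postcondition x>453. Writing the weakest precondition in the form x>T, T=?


Formula: wp(x:=E, P) = P[E/x] (substitute E for x in postcondition)
Step 1: Postcondition: x>453
Step 2: Substitute x+282 for x: x+282>453
Step 3: Solve for x: x > 453-282 = 171

171


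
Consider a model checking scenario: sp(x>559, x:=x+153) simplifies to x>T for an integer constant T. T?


Formula: sp(P, x:=E) = exists old_x. (x = E[old_x/x]) AND P[old_x/x] (old_x is the value of x before the assignment; eliminate old_x by solving x = E[old_x/x] for old_x)
Step 1: Precondition P: x>559, i.e. old_x > 559
Step 2: Assignment gives x = old_x + 153, so old_x = x - 153
Step 3: Substitute into P: x - 153 > 559
Step 4: Simplify: x > 559+153 = 712

712


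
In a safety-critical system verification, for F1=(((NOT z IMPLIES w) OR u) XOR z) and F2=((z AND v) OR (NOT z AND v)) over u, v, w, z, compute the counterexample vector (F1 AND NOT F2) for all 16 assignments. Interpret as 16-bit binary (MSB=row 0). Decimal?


F1 = (((NOT z IMPLIES w) OR u) XOR z)
F2 = ((z AND v) OR (NOT z AND v))
Counterexample to F1=>F2 is where F1=1 and F2=0.
Evaluate each row (bits = u,v,w,z, MSB first):
  row 0 [0000]: F1=0 F2=0 -> F1&~F2 -> 0
  row 1 [0001]: F1=0 F2=0 -> F1&~F2 -> 0
  row 2 [0010]: F1=1 F2=0 -> F1&~F2 -> 1
  row 3 [0011]: F1=0 F2=0 -> F1&~F2 -> 0
  row 4 [0100]: F1=0 F2=1 -> F1&~F2 -> 0
  row 5 [0101]: F1=0 F2=1 -> F1&~F2 -> 0
  row 6 [0110]: F1=1 F2=1 -> F1&~F2 -> 0
  row 7 [0111]: F1=0 F2=1 -> F1&~F2 -> 0
  row 8 [1000]: F1=1 F2=0 -> F1&~F2 -> 1
  row 9 [1001]: F1=0 F2=0 -> F1&~F2 -> 0
  row 10 [1010]: F1=1 F2=0 -> F1&~F2 -> 1
  row 11 [1011]: F1=0 F2=0 -> F1&~F2 -> 0
  row 12 [1100]: F1=1 F2=1 -> F1&~F2 -> 0
  row 13 [1101]: F1=0 F2=1 -> F1&~F2 -> 0
  row 14 [1110]: F1=1 F2=1 -> F1&~F2 -> 0
  row 15 [1111]: F1=0 F2=1 -> F1&~F2 -> 0
Full result column, 4 rows per line (u,v fixed per line; w,z runs 00..11 left to right):
  rows 0-3 [u,v=00]: 0010  = hex 2
  rows 4-7 [u,v=01]: 0000  = hex 0
  rows 8-11 [u,v=10]: 1010  = hex A
  rows 12-15 [u,v=11]: 0000  = hex 0
Counterexample vector (row 0 .. row 15) = 0010000010100000
Output column grouped in 4s = 0010 0000 1010 0000 = 0x20A0
Convert to decimal digit by digit (value = value*16 + digit):
  2 -> 2
  2*16 + 0 = 32
  32*16 + 10 (A) = 522
  522*16 + 0 = 8352
Decimal = 8352

8352


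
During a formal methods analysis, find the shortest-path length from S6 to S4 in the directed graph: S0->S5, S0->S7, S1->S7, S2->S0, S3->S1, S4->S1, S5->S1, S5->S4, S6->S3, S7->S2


BFS layer-by-layer from S6:
  dist 0: {S6}
  dist 1: {S3}
  dist 2: {S1}
  dist 3: {S7}
  dist 4: {S2}
  dist 5: {S0}
  dist 6: {S5}
  dist 7: {S4}
  -> S4 reached at distance 7
Shortest path length = 7

7


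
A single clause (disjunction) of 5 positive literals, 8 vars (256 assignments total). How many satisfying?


Step 1: Total=2^8=256
Step 2: Unsat when all 5 false: 2^3=8
Step 3: Sat=256-8=248

248


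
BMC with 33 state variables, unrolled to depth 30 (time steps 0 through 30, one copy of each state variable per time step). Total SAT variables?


BMC unrolls to depth k, creating one copy of each state var for steps 0..k.
Step count = 30 + 1 = 31 (steps 0 through 30)
Vars per step = 33
Total = 33 * 31 = 1023

1023


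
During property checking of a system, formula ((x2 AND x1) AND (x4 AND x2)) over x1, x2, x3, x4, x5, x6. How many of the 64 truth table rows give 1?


Formula: ((x2 AND x1) AND (x4 AND x2)) over 6 vars (64 rows)
Evaluate each row (x1, x2, x3, x4, x5, x6 as bits, MSB first):
  row 0 [000000]: ((0 AND 0) AND (0 AND 0)) -> 0
  row 1 [000001]: ((0 AND 0) AND (0 AND 0)) -> 0
  row 2 [000010]: ((0 AND 0) AND (0 AND 0)) -> 0
  row 3 [000011]: ((0 AND 0) AND (0 AND 0)) -> 0
  row 4 [000100]: ((0 AND 0) AND (1 AND 0)) -> 0
  (every remaining row is evaluated the same way; all 64 results are listed next)
Full result column, 8 rows per line (x1,x2,x3 fixed per line; x4,x5,x6 runs 000..111 left to right):
  rows 0-7 [x1,x2,x3=000]: 00000000  (ones: 0)
  rows 8-15 [x1,x2,x3=001]: 00000000  (ones: 0)
  rows 16-23 [x1,x2,x3=010]: 00000000  (ones: 0)
  rows 24-31 [x1,x2,x3=011]: 00000000  (ones: 0)
  rows 32-39 [x1,x2,x3=100]: 00000000  (ones: 0)
  rows 40-47 [x1,x2,x3=101]: 00000000  (ones: 0)
  rows 48-55 [x1,x2,x3=110]: 00001111  (ones: 4)
  rows 56-63 [x1,x2,x3=111]: 00001111  (ones: 4)
Count of 1-rows = 0+0+0+0+0+0+4+4 = 8

8


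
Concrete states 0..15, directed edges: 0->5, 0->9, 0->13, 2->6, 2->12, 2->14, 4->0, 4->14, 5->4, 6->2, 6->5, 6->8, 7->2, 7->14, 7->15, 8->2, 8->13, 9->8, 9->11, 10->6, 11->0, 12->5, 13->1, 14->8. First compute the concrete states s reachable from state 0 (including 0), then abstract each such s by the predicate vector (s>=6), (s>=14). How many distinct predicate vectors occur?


BFS from 0:
Concrete reachable: {0, 1, 2, 4, 5, 6, 8, 9, 11, 12, 13, 14}
Abstract via predicates (s>=6), (s>=14):
  (0,0) <- {0, 1, 2, 4, 5}
  (1,0) <- {6, 8, 9, 11, 12, 13}
  (1,1) <- {14}
Distinct abstract states = 3

3


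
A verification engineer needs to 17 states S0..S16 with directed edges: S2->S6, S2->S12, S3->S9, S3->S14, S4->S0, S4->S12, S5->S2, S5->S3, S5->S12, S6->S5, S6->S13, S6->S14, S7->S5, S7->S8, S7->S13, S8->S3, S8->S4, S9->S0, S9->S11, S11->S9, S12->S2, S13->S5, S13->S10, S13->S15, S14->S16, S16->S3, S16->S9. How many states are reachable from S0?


BFS from S0:
  layer 0: {S0}
Reachable set: {S0}
Count = 1

1


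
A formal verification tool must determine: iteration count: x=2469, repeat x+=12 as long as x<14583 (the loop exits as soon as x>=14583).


Step 1: x goes from 2469 toward 14583 by 12; the body runs while x<14583, so iterations = ceil((bound-start)/step)
Step 2: Distance=12114
Step 3: ceil(12114/12)=1010

1010


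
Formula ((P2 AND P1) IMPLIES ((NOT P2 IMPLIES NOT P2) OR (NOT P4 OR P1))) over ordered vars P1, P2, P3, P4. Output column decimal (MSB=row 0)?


Formula: ((P2 AND P1) IMPLIES ((NOT P2 IMPLIES NOT P2) OR (NOT P4 OR P1))) over P1, P2, P3, P4 (16 rows)
Evaluate each row (bits = P1,P2,P3,P4, MSB first):
  row 0 [0000]: ((0 AND 0) IMPLIES ((NOT 0 IMPLIES NOT 0) OR (NOT 0 OR 0))) -> 1
  row 1 [0001]: ((0 AND 0) IMPLIES ((NOT 0 IMPLIES NOT 0) OR (NOT 1 OR 0))) -> 1
  row 2 [0010]: ((0 AND 0) IMPLIES ((NOT 0 IMPLIES NOT 0) OR (NOT 0 OR 0))) -> 1
  row 3 [0011]: ((0 AND 0) IMPLIES ((NOT 0 IMPLIES NOT 0) OR (NOT 1 OR 0))) -> 1
  row 4 [0100]: ((1 AND 0) IMPLIES ((NOT 1 IMPLIES NOT 1) OR (NOT 0 OR 0))) -> 1
  row 5 [0101]: ((1 AND 0) IMPLIES ((NOT 1 IMPLIES NOT 1) OR (NOT 1 OR 0))) -> 1
  row 6 [0110]: ((1 AND 0) IMPLIES ((NOT 1 IMPLIES NOT 1) OR (NOT 0 OR 0))) -> 1
  row 7 [0111]: ((1 AND 0) IMPLIES ((NOT 1 IMPLIES NOT 1) OR (NOT 1 OR 0))) -> 1
  row 8 [1000]: ((0 AND 1) IMPLIES ((NOT 0 IMPLIES NOT 0) OR (NOT 0 OR 1))) -> 1
  row 9 [1001]: ((0 AND 1) IMPLIES ((NOT 0 IMPLIES NOT 0) OR (NOT 1 OR 1))) -> 1
  row 10 [1010]: ((0 AND 1) IMPLIES ((NOT 0 IMPLIES NOT 0) OR (NOT 0 OR 1))) -> 1
  row 11 [1011]: ((0 AND 1) IMPLIES ((NOT 0 IMPLIES NOT 0) OR (NOT 1 OR 1))) -> 1
  row 12 [1100]: ((1 AND 1) IMPLIES ((NOT 1 IMPLIES NOT 1) OR (NOT 0 OR 1))) -> 1
  row 13 [1101]: ((1 AND 1) IMPLIES ((NOT 1 IMPLIES NOT 1) OR (NOT 1 OR 1))) -> 1
  row 14 [1110]: ((1 AND 1) IMPLIES ((NOT 1 IMPLIES NOT 1) OR (NOT 0 OR 1))) -> 1
  row 15 [1111]: ((1 AND 1) IMPLIES ((NOT 1 IMPLIES NOT 1) OR (NOT 1 OR 1))) -> 1
Full result column, 4 rows per line (P1,P2 fixed per line; P3,P4 runs 00..11 left to right):
  rows 0-3 [P1,P2=00]: 1111  = hex F
  rows 4-7 [P1,P2=01]: 1111  = hex F
  rows 8-11 [P1,P2=10]: 1111  = hex F
  rows 12-15 [P1,P2=11]: 1111  = hex F
Output column (row 0 .. row 15) = 1111111111111111
Output column grouped in 4s = 1111 1111 1111 1111 = 0xFFFF
Convert to decimal digit by digit (value = value*16 + digit):
  F -> 15
  15*16 + 15 (F) = 255
  255*16 + 15 (F) = 4095
  4095*16 + 15 (F) = 65535
Decimal = 65535

65535
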